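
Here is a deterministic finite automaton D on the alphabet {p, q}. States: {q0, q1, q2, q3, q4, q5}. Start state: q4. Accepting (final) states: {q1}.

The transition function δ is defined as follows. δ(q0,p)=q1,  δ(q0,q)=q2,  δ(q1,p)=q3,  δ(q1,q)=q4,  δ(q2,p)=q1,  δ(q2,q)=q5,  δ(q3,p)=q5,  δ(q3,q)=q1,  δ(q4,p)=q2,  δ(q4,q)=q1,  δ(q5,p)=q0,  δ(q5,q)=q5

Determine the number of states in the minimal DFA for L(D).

6

Start with accepting vs non-accepting: {q1} | {q0,q2,q3,q4,q5}.
Refine {q0,q2,q3,q4,q5} on symbol p: members go to different blocks, giving {q3,q4,q5} and {q0,q2}.
On input p, block {q3,q4,q5} splits into {q4,q5} and {q3}.
Refine {q4,q5} on symbol q: members go to different blocks, giving {q4} and {q5}.
On input q, block {q0,q2} splits into {q0} and {q2}.
The partition is now stable with 6 blocks: {q1} | {q4} | {q0} | {q3} | {q5} | {q2}.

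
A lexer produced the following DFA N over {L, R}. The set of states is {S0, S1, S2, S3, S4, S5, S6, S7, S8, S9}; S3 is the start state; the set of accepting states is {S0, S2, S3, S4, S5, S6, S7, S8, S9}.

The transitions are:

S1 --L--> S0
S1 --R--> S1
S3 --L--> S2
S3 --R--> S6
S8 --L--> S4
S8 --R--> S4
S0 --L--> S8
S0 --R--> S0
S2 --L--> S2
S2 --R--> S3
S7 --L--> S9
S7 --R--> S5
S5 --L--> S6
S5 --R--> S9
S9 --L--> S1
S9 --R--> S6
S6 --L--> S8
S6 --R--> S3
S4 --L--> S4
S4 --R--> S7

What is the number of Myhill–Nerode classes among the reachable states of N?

P0 = {S0,S2,S3,S4,S5,S6,S7,S8,S9} | {S1}.
On input L, block {S0,S2,S3,S4,S5,S6,S7,S8,S9} splits into {S0,S2,S3,S4,S5,S6,S7,S8} and {S9}.
On input L, block {S0,S2,S3,S4,S5,S6,S7,S8} splits into {S0,S2,S3,S4,S5,S6,S8} and {S7}.
Split {S0,S2,S3,S4,S5,S6,S8} by δ(·,R) → {S0,S2,S3,S6,S8} and {S4} and {S5}.
Split {S0,S2,S3,S6,S8} by δ(·,L) → {S0,S2,S3,S6} and {S8}.
On input L, block {S0,S2,S3,S6} splits into {S0,S6} and {S2,S3}.
Refine {S0,S6} on symbol R: members go to different blocks, giving {S0} and {S6}.
Split {S2,S3} by δ(·,R) → {S2} and {S3}.
No further refinement is possible. Final partition (10 blocks): {S0} | {S1} | {S9} | {S7} | {S4} | {S5} | {S8} | {S2} | {S6} | {S3}.

10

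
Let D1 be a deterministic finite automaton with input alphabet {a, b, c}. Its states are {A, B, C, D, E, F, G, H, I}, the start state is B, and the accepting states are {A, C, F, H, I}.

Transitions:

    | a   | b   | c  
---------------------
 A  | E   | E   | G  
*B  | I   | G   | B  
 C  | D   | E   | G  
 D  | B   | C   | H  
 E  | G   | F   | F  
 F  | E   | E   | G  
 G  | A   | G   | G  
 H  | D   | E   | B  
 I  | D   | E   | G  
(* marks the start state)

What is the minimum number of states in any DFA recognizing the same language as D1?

3

Start with accepting vs non-accepting: {A,C,F,H,I} | {B,D,E,G}.
Refine {B,D,E,G} on symbol a: members go to different blocks, giving {B,G} and {D,E}.
The partition is now stable with 3 blocks: {A,C,F,H,I} | {B,G} | {D,E}.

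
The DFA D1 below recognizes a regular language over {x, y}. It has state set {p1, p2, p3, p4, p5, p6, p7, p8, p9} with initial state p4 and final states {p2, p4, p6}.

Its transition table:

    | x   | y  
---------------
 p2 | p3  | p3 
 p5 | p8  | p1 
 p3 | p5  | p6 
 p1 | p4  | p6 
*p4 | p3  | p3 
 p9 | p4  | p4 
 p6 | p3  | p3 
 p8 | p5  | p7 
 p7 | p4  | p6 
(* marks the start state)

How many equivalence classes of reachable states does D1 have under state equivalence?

4

Reachable states from the start: {p1,p3,p4,p5,p6,p7,p8}. Unreachable: {p2,p9} — drop them.
P0 = {p4,p6} | {p1,p3,p5,p7,p8}.
On input x, block {p1,p3,p5,p7,p8} splits into {p3,p5,p8} and {p1,p7}.
On input y, block {p3,p5,p8} splits into {p5,p8} and {p3}.
No further refinement is possible. Final partition (4 blocks): {p4,p6} | {p5,p8} | {p1,p7} | {p3}.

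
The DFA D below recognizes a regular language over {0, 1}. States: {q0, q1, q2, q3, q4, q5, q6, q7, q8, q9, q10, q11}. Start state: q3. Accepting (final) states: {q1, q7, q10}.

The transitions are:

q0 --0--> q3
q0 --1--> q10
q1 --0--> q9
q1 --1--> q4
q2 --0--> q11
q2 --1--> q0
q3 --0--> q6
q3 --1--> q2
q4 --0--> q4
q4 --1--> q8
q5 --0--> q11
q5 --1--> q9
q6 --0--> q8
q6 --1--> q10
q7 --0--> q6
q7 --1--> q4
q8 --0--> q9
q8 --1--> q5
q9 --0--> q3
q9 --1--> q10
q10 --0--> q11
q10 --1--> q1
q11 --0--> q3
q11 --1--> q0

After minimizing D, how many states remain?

7

States {q7} cannot be reached from the start state, so discard them.
P0 = {q1,q10} | {q0,q2,q3,q4,q5,q6,q8,q9,q11}.
Split {q1,q10} by δ(·,1) → {q1} and {q10}.
On input 1, block {q0,q2,q3,q4,q5,q6,q8,q9,q11} splits into {q2,q3,q4,q5,q8,q11} and {q0,q6,q9}.
Refine {q2,q3,q4,q5,q8,q11} on symbol 0: members go to different blocks, giving {q2,q4,q5,q11} and {q3,q8}.
Refine {q2,q4,q5,q11} on symbol 0: members go to different blocks, giving {q2,q4,q5} and {q11}.
Refine {q2,q4,q5} on symbol 0: members go to different blocks, giving {q2,q5} and {q4}.
No further refinement is possible. Final partition (7 blocks): {q1} | {q2,q5} | {q10} | {q0,q6,q9} | {q3,q8} | {q11} | {q4}.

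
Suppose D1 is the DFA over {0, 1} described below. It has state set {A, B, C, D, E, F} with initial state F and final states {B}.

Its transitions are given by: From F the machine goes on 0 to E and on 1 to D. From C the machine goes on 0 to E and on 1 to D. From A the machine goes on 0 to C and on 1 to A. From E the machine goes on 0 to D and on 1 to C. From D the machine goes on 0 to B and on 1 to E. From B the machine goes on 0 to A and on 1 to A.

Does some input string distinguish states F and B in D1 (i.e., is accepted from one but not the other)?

All states are reachable from the start state.
Initial partition by acceptance: {B} | {A,C,D,E,F}.
On input 0, block {A,C,D,E,F} splits into {A,C,E,F} and {D}.
Split {A,C,E,F} by δ(·,0) → {A,C,F} and {E}.
On input 0, block {A,C,F} splits into {C,F} and {A}.
The partition is now stable with 5 blocks: {B} | {C,F} | {D} | {E} | {A}.
F and B end up in different blocks, so they are distinguishable. For instance, the string 'ε' is accepted from only B.

Yes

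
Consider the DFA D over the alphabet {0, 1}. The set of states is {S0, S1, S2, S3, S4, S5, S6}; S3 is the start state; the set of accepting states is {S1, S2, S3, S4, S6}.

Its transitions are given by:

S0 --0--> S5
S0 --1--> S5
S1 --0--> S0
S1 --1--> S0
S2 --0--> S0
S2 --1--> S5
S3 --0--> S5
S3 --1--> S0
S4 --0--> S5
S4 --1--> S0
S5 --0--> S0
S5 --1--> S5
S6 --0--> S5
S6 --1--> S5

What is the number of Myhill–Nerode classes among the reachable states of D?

Reachable states from the start: {S0,S3,S5}. Unreachable: {S1,S2,S4,S6} — drop them.
P0 = {S3} | {S0,S5}.
The partition is now stable with 2 blocks: {S3} | {S0,S5}.

2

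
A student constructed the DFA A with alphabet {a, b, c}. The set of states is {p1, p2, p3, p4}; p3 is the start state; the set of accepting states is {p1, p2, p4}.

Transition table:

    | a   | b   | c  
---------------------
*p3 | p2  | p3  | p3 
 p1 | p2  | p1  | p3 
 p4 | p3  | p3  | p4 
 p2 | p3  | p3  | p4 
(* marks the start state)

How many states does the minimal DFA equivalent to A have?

First remove the unreachable states {p1}; 3 states remain.
Initial partition by acceptance: {p2,p4} | {p3}.
The partition is now stable with 2 blocks: {p2,p4} | {p3}.

2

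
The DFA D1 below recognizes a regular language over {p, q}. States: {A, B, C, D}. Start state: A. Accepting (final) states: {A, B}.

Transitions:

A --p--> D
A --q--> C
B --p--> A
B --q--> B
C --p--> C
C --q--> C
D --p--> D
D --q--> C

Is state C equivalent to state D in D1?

Yes

First remove the unreachable states {B}; 3 states remain.
Start with accepting vs non-accepting: {A} | {C,D}.
No further refinement is possible. Final partition (2 blocks): {A} | {C,D}.
C and D lie in the same block of the stable partition, so they are equivalent — no string distinguishes them.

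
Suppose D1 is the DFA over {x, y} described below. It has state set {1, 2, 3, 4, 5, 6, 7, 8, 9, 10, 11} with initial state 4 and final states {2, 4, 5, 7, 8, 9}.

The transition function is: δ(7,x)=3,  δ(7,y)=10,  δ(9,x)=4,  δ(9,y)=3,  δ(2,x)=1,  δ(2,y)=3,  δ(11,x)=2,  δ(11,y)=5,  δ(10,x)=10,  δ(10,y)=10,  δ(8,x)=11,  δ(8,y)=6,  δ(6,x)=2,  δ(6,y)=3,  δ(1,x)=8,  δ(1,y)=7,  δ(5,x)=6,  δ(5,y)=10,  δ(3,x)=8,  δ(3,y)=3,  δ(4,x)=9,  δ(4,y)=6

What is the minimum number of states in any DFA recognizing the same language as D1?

6

All states are reachable from the start state.
Start with accepting vs non-accepting: {2,4,5,7,8,9} | {1,3,6,10,11}.
Split {2,4,5,7,8,9} by δ(·,x) → {2,5,7,8} and {4,9}.
On input x, block {1,3,6,10,11} splits into {1,3,6,11} and {10}.
Split {2,5,7,8} by δ(·,y) → {2,8} and {5,7}.
On input y, block {1,3,6,11} splits into {1,11} and {3,6}.
No further refinement is possible. Final partition (6 blocks): {2,8} | {1,11} | {4,9} | {10} | {5,7} | {3,6}.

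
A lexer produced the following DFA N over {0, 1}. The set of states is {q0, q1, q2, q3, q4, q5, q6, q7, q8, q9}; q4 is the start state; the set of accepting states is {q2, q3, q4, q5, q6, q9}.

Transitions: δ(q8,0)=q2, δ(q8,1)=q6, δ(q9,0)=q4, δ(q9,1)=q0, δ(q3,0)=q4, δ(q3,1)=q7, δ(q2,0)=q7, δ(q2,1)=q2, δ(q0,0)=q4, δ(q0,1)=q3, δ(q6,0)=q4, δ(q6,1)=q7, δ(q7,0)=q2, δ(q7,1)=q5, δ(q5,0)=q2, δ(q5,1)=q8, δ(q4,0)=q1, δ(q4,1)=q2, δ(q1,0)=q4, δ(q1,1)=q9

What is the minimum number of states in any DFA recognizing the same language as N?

3

Every state is reachable, so we keep all 10.
Start with accepting vs non-accepting: {q2,q3,q4,q5,q6,q9} | {q0,q1,q7,q8}.
On input 0, block {q2,q3,q4,q5,q6,q9} splits into {q3,q5,q6,q9} and {q2,q4}.
No further refinement is possible. Final partition (3 blocks): {q3,q5,q6,q9} | {q0,q1,q7,q8} | {q2,q4}.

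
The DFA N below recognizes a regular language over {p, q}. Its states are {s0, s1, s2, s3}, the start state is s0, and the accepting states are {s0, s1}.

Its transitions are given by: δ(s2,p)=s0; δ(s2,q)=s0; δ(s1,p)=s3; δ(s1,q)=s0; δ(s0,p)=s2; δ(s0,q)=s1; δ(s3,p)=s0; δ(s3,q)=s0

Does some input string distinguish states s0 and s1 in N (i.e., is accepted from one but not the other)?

Initial partition by acceptance: {s0,s1} | {s2,s3}.
No further refinement is possible. Final partition (2 blocks): {s0,s1} | {s2,s3}.
s0 and s1 lie in the same block of the stable partition, so they are equivalent — no string distinguishes them.

No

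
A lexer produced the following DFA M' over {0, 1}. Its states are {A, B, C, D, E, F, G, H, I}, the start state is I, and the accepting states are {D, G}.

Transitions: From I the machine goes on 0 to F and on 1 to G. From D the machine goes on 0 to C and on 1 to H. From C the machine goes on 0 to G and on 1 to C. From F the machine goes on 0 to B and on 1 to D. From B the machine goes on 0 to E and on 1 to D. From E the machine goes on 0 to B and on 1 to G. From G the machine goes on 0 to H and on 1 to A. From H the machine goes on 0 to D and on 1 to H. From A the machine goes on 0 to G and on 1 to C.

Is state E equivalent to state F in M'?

All states are reachable from the start state.
P0 = {D,G} | {A,B,C,E,F,H,I}.
Split {A,B,C,E,F,H,I} by δ(·,0) → {B,E,F,I} and {A,C,H}.
No further refinement is possible. Final partition (3 blocks): {D,G} | {B,E,F,I} | {A,C,H}.
E and F lie in the same block of the stable partition, so they are equivalent — no string distinguishes them.

Yes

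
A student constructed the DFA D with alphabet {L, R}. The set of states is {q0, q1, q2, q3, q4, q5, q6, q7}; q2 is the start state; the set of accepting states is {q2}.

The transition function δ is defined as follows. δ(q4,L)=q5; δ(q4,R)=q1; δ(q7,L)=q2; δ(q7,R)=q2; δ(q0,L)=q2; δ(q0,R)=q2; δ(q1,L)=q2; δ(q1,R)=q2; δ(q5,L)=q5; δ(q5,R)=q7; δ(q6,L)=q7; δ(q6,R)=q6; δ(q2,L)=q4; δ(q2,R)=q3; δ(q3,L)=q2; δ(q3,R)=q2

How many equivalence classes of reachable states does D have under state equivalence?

First remove the unreachable states {q0,q6}; 6 states remain.
Start with accepting vs non-accepting: {q2} | {q1,q3,q4,q5,q7}.
Refine {q1,q3,q4,q5,q7} on symbol L: members go to different blocks, giving {q1,q3,q7} and {q4,q5}.
Stable partition: {q2} | {q1,q3,q7} | {q4,q5} — 3 equivalence classes.

3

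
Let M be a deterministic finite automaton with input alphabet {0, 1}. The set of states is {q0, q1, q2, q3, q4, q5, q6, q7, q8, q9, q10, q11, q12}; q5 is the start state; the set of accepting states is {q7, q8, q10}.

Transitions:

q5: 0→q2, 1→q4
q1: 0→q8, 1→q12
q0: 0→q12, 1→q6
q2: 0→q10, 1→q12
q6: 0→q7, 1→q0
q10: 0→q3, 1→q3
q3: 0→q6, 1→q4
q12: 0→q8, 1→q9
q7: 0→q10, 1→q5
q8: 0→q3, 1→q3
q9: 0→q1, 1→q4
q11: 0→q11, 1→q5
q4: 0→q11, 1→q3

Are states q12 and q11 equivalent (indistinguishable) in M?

Initial partition by acceptance: {q7,q8,q10} | {q0,q1,q2,q3,q4,q5,q6,q9,q11,q12}.
Refine {q7,q8,q10} on symbol 0: members go to different blocks, giving {q8,q10} and {q7}.
Split {q0,q1,q2,q3,q4,q5,q6,q9,q11,q12} by δ(·,0) → {q0,q3,q4,q5,q9,q11} and {q1,q2,q12} and {q6}.
Split {q0,q3,q4,q5,q9,q11} by δ(·,0) → {q0,q5,q9} and {q4,q11} and {q3}.
Refine {q0,q5,q9} on symbol 1: members go to different blocks, giving {q5,q9} and {q0}.
Split {q1,q2,q12} by δ(·,1) → {q1,q2} and {q12}.
Split {q4,q11} by δ(·,1) → {q4} and {q11}.
Stable partition: {q8,q10} | {q5,q9} | {q7} | {q1,q2} | {q6} | {q4} | {q3} | {q0} | {q12} | {q11} — 10 equivalence classes.
q12 and q11 end up in different blocks, so they are distinguishable. For instance, the string '0' is accepted from only q12.

No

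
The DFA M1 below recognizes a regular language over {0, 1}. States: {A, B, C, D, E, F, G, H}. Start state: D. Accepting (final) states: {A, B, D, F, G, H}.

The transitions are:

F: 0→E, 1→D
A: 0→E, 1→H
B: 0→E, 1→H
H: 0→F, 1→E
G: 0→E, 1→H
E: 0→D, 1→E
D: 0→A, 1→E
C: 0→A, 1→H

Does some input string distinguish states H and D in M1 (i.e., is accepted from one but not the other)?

First remove the unreachable states {B,C,G}; 5 states remain.
P0 = {A,D,F,H} | {E}.
On input 0, block {A,D,F,H} splits into {A,F} and {D,H}.
No further refinement is possible. Final partition (3 blocks): {A,F} | {E} | {D,H}.
H and D lie in the same block of the stable partition, so they are equivalent — no string distinguishes them.

No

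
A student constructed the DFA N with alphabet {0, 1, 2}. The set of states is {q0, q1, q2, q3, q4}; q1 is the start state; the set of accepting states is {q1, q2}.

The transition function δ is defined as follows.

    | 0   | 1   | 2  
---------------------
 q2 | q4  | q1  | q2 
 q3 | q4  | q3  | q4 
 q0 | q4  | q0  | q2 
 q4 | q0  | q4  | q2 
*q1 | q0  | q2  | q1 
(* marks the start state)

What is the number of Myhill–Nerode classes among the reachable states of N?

States {q3} cannot be reached from the start state, so discard them.
Start with accepting vs non-accepting: {q1,q2} | {q0,q4}.
The partition is now stable with 2 blocks: {q1,q2} | {q0,q4}.

2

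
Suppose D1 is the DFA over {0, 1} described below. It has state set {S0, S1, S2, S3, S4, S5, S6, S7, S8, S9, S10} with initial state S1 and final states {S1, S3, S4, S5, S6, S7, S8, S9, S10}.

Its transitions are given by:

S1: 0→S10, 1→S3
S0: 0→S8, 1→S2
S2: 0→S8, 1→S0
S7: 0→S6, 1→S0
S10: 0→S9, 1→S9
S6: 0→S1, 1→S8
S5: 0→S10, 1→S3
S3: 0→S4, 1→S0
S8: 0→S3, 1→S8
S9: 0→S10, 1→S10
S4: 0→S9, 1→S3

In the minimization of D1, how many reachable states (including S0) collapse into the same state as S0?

States {S5,S6,S7} cannot be reached from the start state, so discard them.
Start with accepting vs non-accepting: {S1,S3,S4,S8,S9,S10} | {S0,S2}.
Split {S1,S3,S4,S8,S9,S10} by δ(·,1) → {S1,S4,S8,S9,S10} and {S3}.
Refine {S1,S4,S8,S9,S10} on symbol 0: members go to different blocks, giving {S1,S4,S9,S10} and {S8}.
On input 1, block {S1,S4,S9,S10} splits into {S1,S4} and {S9,S10}.
Stable partition: {S1,S4} | {S0,S2} | {S3} | {S8} | {S9,S10} — 5 equivalence classes.
State S0 belongs to the block {S0,S2}, which has 2 states.

2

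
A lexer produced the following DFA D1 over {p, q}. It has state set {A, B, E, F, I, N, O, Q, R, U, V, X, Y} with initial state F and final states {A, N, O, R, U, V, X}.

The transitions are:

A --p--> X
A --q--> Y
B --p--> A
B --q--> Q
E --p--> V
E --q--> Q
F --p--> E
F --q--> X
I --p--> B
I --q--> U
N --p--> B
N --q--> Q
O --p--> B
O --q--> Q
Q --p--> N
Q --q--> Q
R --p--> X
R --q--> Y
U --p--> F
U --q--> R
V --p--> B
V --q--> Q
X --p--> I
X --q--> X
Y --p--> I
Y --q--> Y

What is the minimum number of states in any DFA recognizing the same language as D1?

9

Reachable states from the start: {A,B,E,F,I,N,Q,R,U,V,X,Y}. Unreachable: {O} — drop them.
Start with accepting vs non-accepting: {A,N,R,U,V,X} | {B,E,F,I,Q,Y}.
On input p, block {A,N,R,U,V,X} splits into {N,U,V,X} and {A,R}.
On input q, block {N,U,V,X} splits into {N,V} and {U} and {X}.
Split {B,E,F,I,Q,Y} by δ(·,p) → {F,I,Y} and {E,Q} and {B}.
On input p, block {F,I,Y} splits into {F} and {Y} and {I}.
Stable partition: {N,V} | {F} | {A,R} | {U} | {X} | {E,Q} | {B} | {Y} | {I} — 9 equivalence classes.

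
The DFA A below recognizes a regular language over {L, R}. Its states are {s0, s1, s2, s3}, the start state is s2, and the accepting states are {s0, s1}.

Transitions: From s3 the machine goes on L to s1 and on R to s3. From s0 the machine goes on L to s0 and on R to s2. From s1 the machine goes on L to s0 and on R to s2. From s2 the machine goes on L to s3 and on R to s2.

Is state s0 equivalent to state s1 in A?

Yes

Start with accepting vs non-accepting: {s0,s1} | {s2,s3}.
Split {s2,s3} by δ(·,L) → {s2} and {s3}.
Stable partition: {s0,s1} | {s2} | {s3} — 3 equivalence classes.
s0 and s1 lie in the same block of the stable partition, so they are equivalent — no string distinguishes them.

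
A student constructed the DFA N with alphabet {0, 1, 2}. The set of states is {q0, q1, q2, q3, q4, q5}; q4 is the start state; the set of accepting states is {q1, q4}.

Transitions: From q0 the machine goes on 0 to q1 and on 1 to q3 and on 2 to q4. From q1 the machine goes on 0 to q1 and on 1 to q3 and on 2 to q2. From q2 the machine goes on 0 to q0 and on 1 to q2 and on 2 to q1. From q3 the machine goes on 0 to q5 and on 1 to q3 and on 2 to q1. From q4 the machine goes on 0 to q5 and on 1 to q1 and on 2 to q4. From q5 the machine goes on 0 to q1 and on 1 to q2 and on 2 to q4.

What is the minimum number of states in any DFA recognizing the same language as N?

Every state is reachable, so we keep all 6.
P0 = {q1,q4} | {q0,q2,q3,q5}.
On input 0, block {q1,q4} splits into {q1} and {q4}.
On input 0, block {q0,q2,q3,q5} splits into {q0,q5} and {q2,q3}.
Stable partition: {q1} | {q0,q5} | {q4} | {q2,q3} — 4 equivalence classes.

4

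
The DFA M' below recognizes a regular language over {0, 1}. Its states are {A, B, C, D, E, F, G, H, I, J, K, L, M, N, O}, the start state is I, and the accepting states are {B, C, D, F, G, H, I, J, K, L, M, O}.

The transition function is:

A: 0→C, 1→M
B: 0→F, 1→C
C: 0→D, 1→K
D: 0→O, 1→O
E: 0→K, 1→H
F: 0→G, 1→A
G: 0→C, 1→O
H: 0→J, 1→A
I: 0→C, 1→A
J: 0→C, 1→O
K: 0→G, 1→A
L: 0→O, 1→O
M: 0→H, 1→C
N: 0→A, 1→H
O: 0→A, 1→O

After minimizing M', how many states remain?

8

States {B,E,F,L,N} cannot be reached from the start state, so discard them.
Start with accepting vs non-accepting: {C,D,G,H,I,J,K,M,O} | {A}.
On input 0, block {C,D,G,H,I,J,K,M,O} splits into {C,D,G,H,I,J,K,M} and {O}.
On input 0, block {C,D,G,H,I,J,K,M} splits into {C,G,H,I,J,K,M} and {D}.
Refine {C,G,H,I,J,K,M} on symbol 0: members go to different blocks, giving {G,H,I,J,K,M} and {C}.
On input 0, block {G,H,I,J,K,M} splits into {G,I,J} and {H,K,M}.
Refine {G,I,J} on symbol 1: members go to different blocks, giving {G,J} and {I}.
Refine {H,K,M} on symbol 0: members go to different blocks, giving {H,K} and {M}.
No further refinement is possible. Final partition (8 blocks): {G,J} | {A} | {O} | {D} | {C} | {H,K} | {I} | {M}.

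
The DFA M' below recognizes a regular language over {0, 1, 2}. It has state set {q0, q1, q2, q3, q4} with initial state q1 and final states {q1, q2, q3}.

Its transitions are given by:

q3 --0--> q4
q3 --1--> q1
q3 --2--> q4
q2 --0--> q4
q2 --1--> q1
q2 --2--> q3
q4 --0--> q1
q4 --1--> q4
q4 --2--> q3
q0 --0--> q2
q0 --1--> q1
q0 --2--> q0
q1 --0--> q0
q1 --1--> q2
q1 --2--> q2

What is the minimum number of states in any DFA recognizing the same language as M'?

P0 = {q1,q2,q3} | {q0,q4}.
Split {q1,q2,q3} by δ(·,2) → {q1,q2} and {q3}.
Split {q1,q2} by δ(·,2) → {q1} and {q2}.
On input 0, block {q0,q4} splits into {q0} and {q4}.
No further refinement is possible. Final partition (5 blocks): {q1} | {q0} | {q3} | {q2} | {q4}.

5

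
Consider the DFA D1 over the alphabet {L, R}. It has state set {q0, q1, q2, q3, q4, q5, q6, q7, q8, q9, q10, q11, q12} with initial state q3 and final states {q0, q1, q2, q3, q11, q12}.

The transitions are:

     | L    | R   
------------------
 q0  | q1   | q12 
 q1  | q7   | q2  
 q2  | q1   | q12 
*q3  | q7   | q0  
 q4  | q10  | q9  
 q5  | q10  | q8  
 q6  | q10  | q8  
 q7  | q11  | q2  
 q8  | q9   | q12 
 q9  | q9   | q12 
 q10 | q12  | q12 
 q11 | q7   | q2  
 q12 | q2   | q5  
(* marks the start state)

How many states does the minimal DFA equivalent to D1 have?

States {q4,q6} cannot be reached from the start state, so discard them.
P0 = {q0,q1,q2,q3,q11,q12} | {q5,q7,q8,q9,q10}.
On input L, block {q0,q1,q2,q3,q11,q12} splits into {q0,q2,q12} and {q1,q3,q11}.
Refine {q0,q2,q12} on symbol L: members go to different blocks, giving {q0,q2} and {q12}.
On input L, block {q5,q7,q8,q9,q10} splits into {q5,q8,q9} and {q7} and {q10}.
Refine {q5,q8,q9} on symbol L: members go to different blocks, giving {q8,q9} and {q5}.
The partition is now stable with 7 blocks: {q0,q2} | {q8,q9} | {q1,q3,q11} | {q12} | {q7} | {q10} | {q5}.

7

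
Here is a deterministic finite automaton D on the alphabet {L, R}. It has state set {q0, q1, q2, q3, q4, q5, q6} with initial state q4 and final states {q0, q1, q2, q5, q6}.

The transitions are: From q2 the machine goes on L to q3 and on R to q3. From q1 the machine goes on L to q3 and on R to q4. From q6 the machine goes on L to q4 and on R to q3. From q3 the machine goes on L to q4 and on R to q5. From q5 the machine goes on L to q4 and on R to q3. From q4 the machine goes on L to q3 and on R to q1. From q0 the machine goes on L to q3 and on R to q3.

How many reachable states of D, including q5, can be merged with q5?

2

Reachable states from the start: {q1,q3,q4,q5}. Unreachable: {q0,q2,q6} — drop them.
P0 = {q1,q5} | {q3,q4}.
The partition is now stable with 2 blocks: {q1,q5} | {q3,q4}.
State q5 belongs to the block {q1,q5}, which has 2 states.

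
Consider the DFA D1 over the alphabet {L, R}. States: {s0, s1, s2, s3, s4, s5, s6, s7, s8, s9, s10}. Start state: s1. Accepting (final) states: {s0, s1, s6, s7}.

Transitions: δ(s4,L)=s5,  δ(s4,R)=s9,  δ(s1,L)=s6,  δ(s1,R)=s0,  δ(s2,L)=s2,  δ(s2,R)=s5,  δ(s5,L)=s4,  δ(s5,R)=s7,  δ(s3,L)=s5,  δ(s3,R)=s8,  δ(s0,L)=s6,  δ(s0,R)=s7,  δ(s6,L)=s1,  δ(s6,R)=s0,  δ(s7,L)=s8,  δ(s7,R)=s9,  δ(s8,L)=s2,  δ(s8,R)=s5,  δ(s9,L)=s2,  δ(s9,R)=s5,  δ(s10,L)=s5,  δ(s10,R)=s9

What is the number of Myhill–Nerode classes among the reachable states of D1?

6

First remove the unreachable states {s3,s10}; 9 states remain.
Start with accepting vs non-accepting: {s0,s1,s6,s7} | {s2,s4,s5,s8,s9}.
Refine {s0,s1,s6,s7} on symbol L: members go to different blocks, giving {s0,s1,s6} and {s7}.
On input R, block {s0,s1,s6} splits into {s1,s6} and {s0}.
Refine {s2,s4,s5,s8,s9} on symbol R: members go to different blocks, giving {s2,s4,s8,s9} and {s5}.
Refine {s2,s4,s8,s9} on symbol L: members go to different blocks, giving {s2,s8,s9} and {s4}.
Stable partition: {s1,s6} | {s2,s8,s9} | {s7} | {s0} | {s5} | {s4} — 6 equivalence classes.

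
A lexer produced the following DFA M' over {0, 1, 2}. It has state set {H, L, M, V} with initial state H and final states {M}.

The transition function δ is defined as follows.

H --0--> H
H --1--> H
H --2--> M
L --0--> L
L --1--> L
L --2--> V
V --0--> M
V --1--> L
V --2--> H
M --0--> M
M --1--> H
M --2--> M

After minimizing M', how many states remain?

First remove the unreachable states {L,V}; 2 states remain.
P0 = {M} | {H}.
The partition is now stable with 2 blocks: {M} | {H}.

2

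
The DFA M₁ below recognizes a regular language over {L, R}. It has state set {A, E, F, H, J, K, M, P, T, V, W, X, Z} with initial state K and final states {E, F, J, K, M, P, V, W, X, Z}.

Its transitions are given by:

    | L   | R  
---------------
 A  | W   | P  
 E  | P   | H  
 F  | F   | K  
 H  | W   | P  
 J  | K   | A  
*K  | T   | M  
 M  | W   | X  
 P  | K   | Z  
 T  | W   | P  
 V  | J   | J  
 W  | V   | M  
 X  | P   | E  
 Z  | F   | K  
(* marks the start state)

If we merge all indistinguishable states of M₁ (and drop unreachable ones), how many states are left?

10

Every state is reachable, so we keep all 13.
P0 = {E,F,J,K,M,P,V,W,X,Z} | {A,H,T}.
Refine {E,F,J,K,M,P,V,W,X,Z} on symbol L: members go to different blocks, giving {E,F,J,M,P,V,W,X,Z} and {K}.
Refine {E,F,J,M,P,V,W,X,Z} on symbol L: members go to different blocks, giving {E,F,M,V,W,X,Z} and {J,P}.
Split {E,F,M,V,W,X,Z} by δ(·,L) → {F,M,W,Z} and {E,V,X}.
Refine {F,M,W,Z} on symbol L: members go to different blocks, giving {F,M,Z} and {W}.
Split {F,M,Z} by δ(·,L) → {F,Z} and {M}.
On input R, block {J,P} splits into {P} and {J}.
Split {E,V,X} by δ(·,L) → {E,X} and {V}.
On input R, block {E,X} splits into {E} and {X}.
The partition is now stable with 10 blocks: {F,Z} | {A,H,T} | {K} | {P} | {E} | {W} | {M} | {J} | {V} | {X}.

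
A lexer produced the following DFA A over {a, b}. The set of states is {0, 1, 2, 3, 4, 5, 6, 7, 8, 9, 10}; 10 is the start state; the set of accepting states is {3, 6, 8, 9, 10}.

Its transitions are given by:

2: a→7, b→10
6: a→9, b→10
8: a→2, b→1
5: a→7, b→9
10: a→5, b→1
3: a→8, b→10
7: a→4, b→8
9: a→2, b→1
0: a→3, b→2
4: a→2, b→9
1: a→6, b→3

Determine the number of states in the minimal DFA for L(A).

4

Reachable states from the start: {1,2,3,4,5,6,7,8,9,10}. Unreachable: {0} — drop them.
Start with accepting vs non-accepting: {3,6,8,9,10} | {1,2,4,5,7}.
Refine {3,6,8,9,10} on symbol a: members go to different blocks, giving {8,9,10} and {3,6}.
Split {1,2,4,5,7} by δ(·,a) → {2,4,5,7} and {1}.
No further refinement is possible. Final partition (4 blocks): {8,9,10} | {2,4,5,7} | {3,6} | {1}.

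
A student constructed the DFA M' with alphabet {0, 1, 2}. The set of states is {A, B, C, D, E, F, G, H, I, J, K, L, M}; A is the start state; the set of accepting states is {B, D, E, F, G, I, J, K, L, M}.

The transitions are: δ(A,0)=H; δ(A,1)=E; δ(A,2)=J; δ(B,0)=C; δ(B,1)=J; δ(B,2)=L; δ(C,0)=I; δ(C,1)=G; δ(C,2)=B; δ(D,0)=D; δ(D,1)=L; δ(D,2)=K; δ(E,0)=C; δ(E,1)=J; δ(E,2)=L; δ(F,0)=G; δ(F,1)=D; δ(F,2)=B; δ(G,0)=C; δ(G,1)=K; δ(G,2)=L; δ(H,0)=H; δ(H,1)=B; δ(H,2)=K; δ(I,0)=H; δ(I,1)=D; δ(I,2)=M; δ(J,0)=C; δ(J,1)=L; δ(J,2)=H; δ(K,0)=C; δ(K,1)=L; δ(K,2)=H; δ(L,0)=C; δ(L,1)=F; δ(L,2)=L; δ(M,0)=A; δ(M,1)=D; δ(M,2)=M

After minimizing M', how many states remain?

8

Every state is reachable, so we keep all 13.
Start with accepting vs non-accepting: {B,D,E,F,G,I,J,K,L,M} | {A,C,H}.
Split {B,D,E,F,G,I,J,K,L,M} by δ(·,0) → {B,E,G,I,J,K,L,M} and {D,F}.
On input 1, block {B,E,G,I,J,K,L,M} splits into {B,E,G,J,K} and {I,L,M}.
On input 1, block {B,E,G,J,K} splits into {B,E,G} and {J,K}.
Split {A,C,H} by δ(·,0) → {A,H} and {C}.
Refine {D,F} on symbol 0: members go to different blocks, giving {D} and {F}.
Split {I,L,M} by δ(·,0) → {I,M} and {L}.
Stable partition: {B,E,G} | {A,H} | {D} | {I,M} | {J,K} | {C} | {F} | {L} — 8 equivalence classes.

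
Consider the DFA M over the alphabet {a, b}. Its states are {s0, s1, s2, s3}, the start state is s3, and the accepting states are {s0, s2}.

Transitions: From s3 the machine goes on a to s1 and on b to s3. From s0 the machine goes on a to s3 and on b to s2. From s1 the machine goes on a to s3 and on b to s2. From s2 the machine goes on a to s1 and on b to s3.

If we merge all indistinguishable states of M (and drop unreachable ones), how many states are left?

First remove the unreachable states {s0}; 3 states remain.
Initial partition by acceptance: {s2} | {s1,s3}.
On input b, block {s1,s3} splits into {s1} and {s3}.
The partition is now stable with 3 blocks: {s2} | {s1} | {s3}.

3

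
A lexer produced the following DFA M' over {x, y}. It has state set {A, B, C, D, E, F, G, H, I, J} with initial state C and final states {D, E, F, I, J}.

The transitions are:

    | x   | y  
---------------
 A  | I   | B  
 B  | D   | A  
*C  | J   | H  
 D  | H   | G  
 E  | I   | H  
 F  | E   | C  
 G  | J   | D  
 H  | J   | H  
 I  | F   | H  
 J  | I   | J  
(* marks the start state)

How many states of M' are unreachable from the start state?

No path from C leads to A, B, D, G; the other 6 states are all reachable.

4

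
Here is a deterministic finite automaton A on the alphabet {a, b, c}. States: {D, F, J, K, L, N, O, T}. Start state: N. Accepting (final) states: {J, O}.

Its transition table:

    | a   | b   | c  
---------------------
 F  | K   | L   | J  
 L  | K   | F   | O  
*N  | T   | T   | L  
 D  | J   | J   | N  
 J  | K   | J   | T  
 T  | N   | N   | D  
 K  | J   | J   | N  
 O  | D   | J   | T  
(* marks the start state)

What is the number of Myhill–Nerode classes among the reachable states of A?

5

P0 = {J,O} | {D,F,K,L,N,T}.
Split {D,F,K,L,N,T} by δ(·,a) → {F,L,N,T} and {D,K}.
On input a, block {F,L,N,T} splits into {N,T} and {F,L}.
Split {N,T} by δ(·,c) → {N} and {T}.
No further refinement is possible. Final partition (5 blocks): {J,O} | {N} | {D,K} | {F,L} | {T}.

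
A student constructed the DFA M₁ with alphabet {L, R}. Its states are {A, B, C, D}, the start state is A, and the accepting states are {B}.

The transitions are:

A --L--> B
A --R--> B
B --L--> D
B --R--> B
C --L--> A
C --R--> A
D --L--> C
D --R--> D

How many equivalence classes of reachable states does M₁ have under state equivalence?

Initial partition by acceptance: {B} | {A,C,D}.
On input L, block {A,C,D} splits into {C,D} and {A}.
Refine {C,D} on symbol L: members go to different blocks, giving {C} and {D}.
Stable partition: {B} | {C} | {A} | {D} — 4 equivalence classes.

4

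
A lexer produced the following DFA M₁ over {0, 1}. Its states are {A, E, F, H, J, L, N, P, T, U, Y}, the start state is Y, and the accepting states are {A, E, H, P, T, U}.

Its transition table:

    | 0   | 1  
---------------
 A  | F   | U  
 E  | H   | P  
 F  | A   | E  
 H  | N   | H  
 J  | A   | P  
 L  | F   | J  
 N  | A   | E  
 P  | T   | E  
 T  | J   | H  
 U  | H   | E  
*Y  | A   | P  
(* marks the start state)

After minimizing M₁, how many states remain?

4

States {L} cannot be reached from the start state, so discard them.
Start with accepting vs non-accepting: {A,E,H,P,T,U} | {F,J,N,Y}.
Refine {A,E,H,P,T,U} on symbol 0: members go to different blocks, giving {A,H,T} and {E,P,U}.
Refine {A,H,T} on symbol 1: members go to different blocks, giving {H,T} and {A}.
Stable partition: {H,T} | {F,J,N,Y} | {E,P,U} | {A} — 4 equivalence classes.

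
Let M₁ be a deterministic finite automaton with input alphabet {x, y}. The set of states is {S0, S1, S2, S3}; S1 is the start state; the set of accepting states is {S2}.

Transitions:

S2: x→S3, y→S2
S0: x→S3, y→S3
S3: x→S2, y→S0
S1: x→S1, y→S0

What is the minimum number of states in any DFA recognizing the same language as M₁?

4

P0 = {S2} | {S0,S1,S3}.
On input x, block {S0,S1,S3} splits into {S0,S1} and {S3}.
On input x, block {S0,S1} splits into {S0} and {S1}.
The partition is now stable with 4 blocks: {S2} | {S0} | {S3} | {S1}.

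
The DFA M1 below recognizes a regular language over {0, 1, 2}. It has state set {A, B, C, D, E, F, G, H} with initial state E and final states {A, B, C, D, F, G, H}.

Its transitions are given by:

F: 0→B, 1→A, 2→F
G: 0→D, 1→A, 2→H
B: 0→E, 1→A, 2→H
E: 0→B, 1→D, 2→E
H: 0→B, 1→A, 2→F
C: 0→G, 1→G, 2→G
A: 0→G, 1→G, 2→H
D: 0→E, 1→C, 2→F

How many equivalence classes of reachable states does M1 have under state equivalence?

4

Every state is reachable, so we keep all 8.
Start with accepting vs non-accepting: {A,B,C,D,F,G,H} | {E}.
Split {A,B,C,D,F,G,H} by δ(·,0) → {A,C,F,G,H} and {B,D}.
On input 0, block {A,C,F,G,H} splits into {F,G,H} and {A,C}.
Stable partition: {F,G,H} | {E} | {B,D} | {A,C} — 4 equivalence classes.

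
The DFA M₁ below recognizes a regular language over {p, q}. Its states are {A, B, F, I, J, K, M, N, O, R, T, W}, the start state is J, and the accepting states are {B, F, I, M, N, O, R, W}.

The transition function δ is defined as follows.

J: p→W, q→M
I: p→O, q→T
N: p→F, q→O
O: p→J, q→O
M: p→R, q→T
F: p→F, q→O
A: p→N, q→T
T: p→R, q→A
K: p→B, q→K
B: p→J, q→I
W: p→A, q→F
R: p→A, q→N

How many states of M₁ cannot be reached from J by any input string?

3

No path from J leads to B, I, K; the other 9 states are all reachable.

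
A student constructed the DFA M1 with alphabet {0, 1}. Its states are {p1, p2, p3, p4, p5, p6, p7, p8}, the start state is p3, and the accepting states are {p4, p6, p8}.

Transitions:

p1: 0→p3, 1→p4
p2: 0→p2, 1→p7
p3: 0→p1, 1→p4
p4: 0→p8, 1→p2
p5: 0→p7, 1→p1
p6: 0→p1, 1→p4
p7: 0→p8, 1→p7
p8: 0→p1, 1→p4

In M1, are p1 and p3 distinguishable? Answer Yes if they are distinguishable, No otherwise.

No

First remove the unreachable states {p5,p6}; 6 states remain.
Initial partition by acceptance: {p4,p8} | {p1,p2,p3,p7}.
Split {p4,p8} by δ(·,0) → {p4} and {p8}.
Refine {p1,p2,p3,p7} on symbol 0: members go to different blocks, giving {p1,p2,p3} and {p7}.
Refine {p1,p2,p3} on symbol 1: members go to different blocks, giving {p1,p3} and {p2}.
Stable partition: {p4} | {p1,p3} | {p8} | {p7} | {p2} — 5 equivalence classes.
p1 and p3 lie in the same block of the stable partition, so they are equivalent — no string distinguishes them.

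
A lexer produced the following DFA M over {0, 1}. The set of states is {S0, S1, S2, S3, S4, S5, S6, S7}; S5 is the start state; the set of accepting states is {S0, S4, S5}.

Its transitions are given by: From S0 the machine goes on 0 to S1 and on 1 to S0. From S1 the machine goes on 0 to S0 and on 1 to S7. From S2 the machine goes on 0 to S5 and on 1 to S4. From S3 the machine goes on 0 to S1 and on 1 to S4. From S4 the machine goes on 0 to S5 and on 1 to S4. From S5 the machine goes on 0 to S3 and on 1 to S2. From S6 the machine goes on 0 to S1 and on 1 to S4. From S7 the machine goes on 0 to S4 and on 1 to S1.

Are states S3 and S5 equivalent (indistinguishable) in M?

No

First remove the unreachable states {S6}; 7 states remain.
P0 = {S0,S4,S5} | {S1,S2,S3,S7}.
On input 0, block {S0,S4,S5} splits into {S0,S5} and {S4}.
Refine {S0,S5} on symbol 1: members go to different blocks, giving {S0} and {S5}.
On input 0, block {S1,S2,S3,S7} splits into {S1} and {S2} and {S3} and {S7}.
Stable partition: {S0} | {S1} | {S4} | {S5} | {S2} | {S3} | {S7} — 7 equivalence classes.
S3 and S5 end up in different blocks, so they are distinguishable. For instance, the string 'ε' is accepted from only S5.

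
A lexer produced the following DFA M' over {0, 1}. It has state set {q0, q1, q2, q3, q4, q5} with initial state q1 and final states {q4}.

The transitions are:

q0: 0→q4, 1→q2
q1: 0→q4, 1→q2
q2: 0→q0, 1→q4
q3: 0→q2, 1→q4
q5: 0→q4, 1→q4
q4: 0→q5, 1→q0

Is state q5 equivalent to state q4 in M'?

No

Reachable states from the start: {q0,q1,q2,q4,q5}. Unreachable: {q3} — drop them.
P0 = {q4} | {q0,q1,q2,q5}.
Refine {q0,q1,q2,q5} on symbol 0: members go to different blocks, giving {q0,q1,q5} and {q2}.
Split {q0,q1,q5} by δ(·,1) → {q0,q1} and {q5}.
Stable partition: {q4} | {q0,q1} | {q2} | {q5} — 4 equivalence classes.
q5 and q4 end up in different blocks, so they are distinguishable. For instance, the string 'ε' is accepted from only q4.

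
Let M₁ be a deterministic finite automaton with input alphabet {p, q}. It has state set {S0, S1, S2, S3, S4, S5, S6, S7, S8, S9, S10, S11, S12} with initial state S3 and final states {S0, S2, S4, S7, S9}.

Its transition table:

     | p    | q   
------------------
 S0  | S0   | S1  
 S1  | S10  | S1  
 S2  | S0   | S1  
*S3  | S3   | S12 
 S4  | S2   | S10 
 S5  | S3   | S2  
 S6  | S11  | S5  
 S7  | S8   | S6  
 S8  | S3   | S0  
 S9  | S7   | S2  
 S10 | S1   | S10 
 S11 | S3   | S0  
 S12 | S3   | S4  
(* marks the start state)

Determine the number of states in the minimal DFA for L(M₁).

4

First remove the unreachable states {S5,S6,S7,S8,S9,S11}; 7 states remain.
P0 = {S0,S2,S4} | {S1,S3,S10,S12}.
On input q, block {S1,S3,S10,S12} splits into {S1,S3,S10} and {S12}.
Refine {S1,S3,S10} on symbol q: members go to different blocks, giving {S1,S10} and {S3}.
The partition is now stable with 4 blocks: {S0,S2,S4} | {S1,S10} | {S12} | {S3}.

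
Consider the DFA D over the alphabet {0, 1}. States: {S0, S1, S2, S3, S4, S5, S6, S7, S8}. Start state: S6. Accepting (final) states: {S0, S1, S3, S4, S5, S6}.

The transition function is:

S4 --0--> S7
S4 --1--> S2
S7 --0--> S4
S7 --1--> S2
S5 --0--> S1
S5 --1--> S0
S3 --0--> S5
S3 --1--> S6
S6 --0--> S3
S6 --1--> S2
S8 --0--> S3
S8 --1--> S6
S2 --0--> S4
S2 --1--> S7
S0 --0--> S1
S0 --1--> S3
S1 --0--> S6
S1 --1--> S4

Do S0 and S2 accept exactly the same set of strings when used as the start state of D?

States {S8} cannot be reached from the start state, so discard them.
Start with accepting vs non-accepting: {S0,S1,S3,S4,S5,S6} | {S2,S7}.
On input 0, block {S0,S1,S3,S4,S5,S6} splits into {S0,S1,S3,S5,S6} and {S4}.
On input 1, block {S0,S1,S3,S5,S6} splits into {S0,S3,S5} and {S1} and {S6}.
On input 0, block {S0,S3,S5} splits into {S0,S5} and {S3}.
On input 1, block {S0,S5} splits into {S0} and {S5}.
Stable partition: {S0} | {S2,S7} | {S4} | {S1} | {S6} | {S3} | {S5} — 7 equivalence classes.
S0 and S2 end up in different blocks, so they are distinguishable. For instance, the string 'ε' is accepted from only S0.

No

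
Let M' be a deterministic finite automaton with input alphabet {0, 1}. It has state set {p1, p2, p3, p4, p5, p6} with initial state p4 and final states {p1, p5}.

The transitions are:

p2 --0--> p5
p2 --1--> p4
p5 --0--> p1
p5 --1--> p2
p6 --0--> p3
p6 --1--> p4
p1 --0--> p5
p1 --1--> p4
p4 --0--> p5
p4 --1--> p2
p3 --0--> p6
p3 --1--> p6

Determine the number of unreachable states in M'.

Starting at p4 and following transitions, the reachable set is {p1, p2, p4, p5}. That leaves p3, p6 unreachable — 2 in total.

2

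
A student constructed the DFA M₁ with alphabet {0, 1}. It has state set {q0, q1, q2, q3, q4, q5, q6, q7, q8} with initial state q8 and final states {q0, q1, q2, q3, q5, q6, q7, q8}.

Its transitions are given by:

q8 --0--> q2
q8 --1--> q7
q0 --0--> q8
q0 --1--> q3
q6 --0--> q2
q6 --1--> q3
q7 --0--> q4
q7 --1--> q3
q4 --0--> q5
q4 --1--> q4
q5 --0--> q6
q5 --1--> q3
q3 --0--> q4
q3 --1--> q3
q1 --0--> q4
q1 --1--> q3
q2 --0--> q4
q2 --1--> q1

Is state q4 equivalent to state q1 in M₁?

No

First remove the unreachable states {q0}; 8 states remain.
Start with accepting vs non-accepting: {q1,q2,q3,q5,q6,q7,q8} | {q4}.
Refine {q1,q2,q3,q5,q6,q7,q8} on symbol 0: members go to different blocks, giving {q1,q2,q3,q7} and {q5,q6,q8}.
On input 0, block {q5,q6,q8} splits into {q6,q8} and {q5}.
Stable partition: {q1,q2,q3,q7} | {q4} | {q6,q8} | {q5} — 4 equivalence classes.
q4 and q1 end up in different blocks, so they are distinguishable. For instance, the string 'ε' is accepted from only q1.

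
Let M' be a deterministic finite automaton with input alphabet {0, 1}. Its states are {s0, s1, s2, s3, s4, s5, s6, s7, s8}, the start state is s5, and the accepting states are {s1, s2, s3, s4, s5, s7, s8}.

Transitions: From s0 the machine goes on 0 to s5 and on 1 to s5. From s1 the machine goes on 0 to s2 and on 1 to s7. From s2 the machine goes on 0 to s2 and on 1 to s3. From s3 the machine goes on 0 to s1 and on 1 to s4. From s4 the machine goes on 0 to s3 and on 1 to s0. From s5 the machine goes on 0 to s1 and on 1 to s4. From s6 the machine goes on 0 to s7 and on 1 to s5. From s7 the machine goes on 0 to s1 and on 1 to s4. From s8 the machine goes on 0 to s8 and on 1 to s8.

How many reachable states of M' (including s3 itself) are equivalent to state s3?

Reachable states from the start: {s0,s1,s2,s3,s4,s5,s7}. Unreachable: {s6,s8} — drop them.
Start with accepting vs non-accepting: {s1,s2,s3,s4,s5,s7} | {s0}.
On input 1, block {s1,s2,s3,s4,s5,s7} splits into {s1,s2,s3,s5,s7} and {s4}.
Split {s1,s2,s3,s5,s7} by δ(·,1) → {s3,s5,s7} and {s1,s2}.
Stable partition: {s3,s5,s7} | {s0} | {s4} | {s1,s2} — 4 equivalence classes.
State s3 belongs to the block {s3,s5,s7}, which has 3 states.

3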